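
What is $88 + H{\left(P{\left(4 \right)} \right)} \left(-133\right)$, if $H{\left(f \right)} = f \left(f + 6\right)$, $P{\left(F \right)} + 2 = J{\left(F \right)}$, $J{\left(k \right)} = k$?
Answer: $-2040$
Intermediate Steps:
$P{\left(F \right)} = -2 + F$
$H{\left(f \right)} = f \left(6 + f\right)$
$88 + H{\left(P{\left(4 \right)} \right)} \left(-133\right) = 88 + \left(-2 + 4\right) \left(6 + \left(-2 + 4\right)\right) \left(-133\right) = 88 + 2 \left(6 + 2\right) \left(-133\right) = 88 + 2 \cdot 8 \left(-133\right) = 88 + 16 \left(-133\right) = 88 - 2128 = -2040$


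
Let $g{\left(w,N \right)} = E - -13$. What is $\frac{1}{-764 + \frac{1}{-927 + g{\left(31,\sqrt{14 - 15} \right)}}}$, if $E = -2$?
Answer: $- \frac{916}{699825} \approx -0.0013089$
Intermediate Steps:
$g{\left(w,N \right)} = 11$ ($g{\left(w,N \right)} = -2 - -13 = -2 + 13 = 11$)
$\frac{1}{-764 + \frac{1}{-927 + g{\left(31,\sqrt{14 - 15} \right)}}} = \frac{1}{-764 + \frac{1}{-927 + 11}} = \frac{1}{-764 + \frac{1}{-916}} = \frac{1}{-764 - \frac{1}{916}} = \frac{1}{- \frac{699825}{916}} = - \frac{916}{699825}$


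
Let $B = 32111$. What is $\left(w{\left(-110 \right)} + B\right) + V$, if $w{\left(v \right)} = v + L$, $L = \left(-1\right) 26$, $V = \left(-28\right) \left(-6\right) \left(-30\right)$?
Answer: $26935$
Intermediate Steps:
$V = -5040$ ($V = 168 \left(-30\right) = -5040$)
$L = -26$
$w{\left(v \right)} = -26 + v$ ($w{\left(v \right)} = v - 26 = -26 + v$)
$\left(w{\left(-110 \right)} + B\right) + V = \left(\left(-26 - 110\right) + 32111\right) - 5040 = \left(-136 + 32111\right) - 5040 = 31975 - 5040 = 26935$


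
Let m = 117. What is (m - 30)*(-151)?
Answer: -13137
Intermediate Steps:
(m - 30)*(-151) = (117 - 30)*(-151) = 87*(-151) = -13137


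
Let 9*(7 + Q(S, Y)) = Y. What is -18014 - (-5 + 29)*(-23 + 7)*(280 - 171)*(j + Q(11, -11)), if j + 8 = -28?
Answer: -5606938/3 ≈ -1.8690e+6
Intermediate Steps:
j = -36 (j = -8 - 28 = -36)
Q(S, Y) = -7 + Y/9
-18014 - (-5 + 29)*(-23 + 7)*(280 - 171)*(j + Q(11, -11)) = -18014 - (-5 + 29)*(-23 + 7)*(280 - 171)*(-36 + (-7 + (⅑)*(-11))) = -18014 - 24*(-16)*109*(-36 + (-7 - 11/9)) = -18014 - (-384)*109*(-36 - 74/9) = -18014 - (-384)*109*(-398/9) = -18014 - (-384)*(-43382)/9 = -18014 - 1*5552896/3 = -18014 - 5552896/3 = -5606938/3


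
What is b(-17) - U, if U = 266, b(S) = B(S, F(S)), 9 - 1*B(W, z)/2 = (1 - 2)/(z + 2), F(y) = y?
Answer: -3722/15 ≈ -248.13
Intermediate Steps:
B(W, z) = 18 + 2/(2 + z) (B(W, z) = 18 - 2*(1 - 2)/(z + 2) = 18 - (-2)/(2 + z) = 18 + 2/(2 + z))
b(S) = 2*(19 + 9*S)/(2 + S)
b(-17) - U = 2*(19 + 9*(-17))/(2 - 17) - 1*266 = 2*(19 - 153)/(-15) - 266 = 2*(-1/15)*(-134) - 266 = 268/15 - 266 = -3722/15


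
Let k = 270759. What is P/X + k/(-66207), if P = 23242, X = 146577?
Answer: -12716086283/3234807813 ≈ -3.9310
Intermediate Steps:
P/X + k/(-66207) = 23242/146577 + 270759/(-66207) = 23242*(1/146577) + 270759*(-1/66207) = 23242/146577 - 90253/22069 = -12716086283/3234807813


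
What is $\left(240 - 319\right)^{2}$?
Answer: $6241$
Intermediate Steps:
$\left(240 - 319\right)^{2} = \left(-79\right)^{2} = 6241$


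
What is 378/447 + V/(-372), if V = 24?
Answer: 3608/4619 ≈ 0.78112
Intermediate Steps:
378/447 + V/(-372) = 378/447 + 24/(-372) = 378*(1/447) + 24*(-1/372) = 126/149 - 2/31 = 3608/4619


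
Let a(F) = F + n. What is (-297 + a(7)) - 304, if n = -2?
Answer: -596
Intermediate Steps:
a(F) = -2 + F (a(F) = F - 2 = -2 + F)
(-297 + a(7)) - 304 = (-297 + (-2 + 7)) - 304 = (-297 + 5) - 304 = -292 - 304 = -596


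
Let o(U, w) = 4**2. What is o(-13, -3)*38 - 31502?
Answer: -30894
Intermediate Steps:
o(U, w) = 16
o(-13, -3)*38 - 31502 = 16*38 - 31502 = 608 - 31502 = -30894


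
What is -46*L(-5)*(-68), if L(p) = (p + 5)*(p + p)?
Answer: 0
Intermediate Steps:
L(p) = 2*p*(5 + p) (L(p) = (5 + p)*(2*p) = 2*p*(5 + p))
-46*L(-5)*(-68) = -92*(-5)*(5 - 5)*(-68) = -92*(-5)*0*(-68) = -46*0*(-68) = 0*(-68) = 0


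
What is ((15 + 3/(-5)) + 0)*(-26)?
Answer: -1872/5 ≈ -374.40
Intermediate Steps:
((15 + 3/(-5)) + 0)*(-26) = ((15 + 3*(-⅕)) + 0)*(-26) = ((15 - ⅗) + 0)*(-26) = (72/5 + 0)*(-26) = (72/5)*(-26) = -1872/5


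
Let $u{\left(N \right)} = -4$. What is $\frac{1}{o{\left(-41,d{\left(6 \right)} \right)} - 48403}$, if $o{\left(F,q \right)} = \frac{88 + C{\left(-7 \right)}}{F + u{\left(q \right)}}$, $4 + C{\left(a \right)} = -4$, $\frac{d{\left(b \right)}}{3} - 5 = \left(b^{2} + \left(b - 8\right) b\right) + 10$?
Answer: $- \frac{9}{435643} \approx -2.0659 \cdot 10^{-5}$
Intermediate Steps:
$d{\left(b \right)} = 45 + 3 b^{2} + 3 b \left(-8 + b\right)$ ($d{\left(b \right)} = 15 + 3 \left(\left(b^{2} + \left(b - 8\right) b\right) + 10\right) = 15 + 3 \left(\left(b^{2} + \left(-8 + b\right) b\right) + 10\right) = 15 + 3 \left(\left(b^{2} + b \left(-8 + b\right)\right) + 10\right) = 15 + 3 \left(10 + b^{2} + b \left(-8 + b\right)\right) = 15 + \left(30 + 3 b^{2} + 3 b \left(-8 + b\right)\right) = 45 + 3 b^{2} + 3 b \left(-8 + b\right)$)
$C{\left(a \right)} = -8$ ($C{\left(a \right)} = -4 - 4 = -8$)
$o{\left(F,q \right)} = \frac{80}{-4 + F}$ ($o{\left(F,q \right)} = \frac{88 - 8}{F - 4} = \frac{80}{-4 + F}$)
$\frac{1}{o{\left(-41,d{\left(6 \right)} \right)} - 48403} = \frac{1}{\frac{80}{-4 - 41} - 48403} = \frac{1}{\frac{80}{-45} - 48403} = \frac{1}{80 \left(- \frac{1}{45}\right) - 48403} = \frac{1}{- \frac{16}{9} - 48403} = \frac{1}{- \frac{435643}{9}} = - \frac{9}{435643}$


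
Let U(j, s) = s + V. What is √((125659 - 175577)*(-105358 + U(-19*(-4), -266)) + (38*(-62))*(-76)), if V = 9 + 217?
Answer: 2*√1315359105 ≈ 72536.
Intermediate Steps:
V = 226
U(j, s) = 226 + s (U(j, s) = s + 226 = 226 + s)
√((125659 - 175577)*(-105358 + U(-19*(-4), -266)) + (38*(-62))*(-76)) = √((125659 - 175577)*(-105358 + (226 - 266)) + (38*(-62))*(-76)) = √(-49918*(-105358 - 40) - 2356*(-76)) = √(-49918*(-105398) + 179056) = √(5261257364 + 179056) = √5261436420 = 2*√1315359105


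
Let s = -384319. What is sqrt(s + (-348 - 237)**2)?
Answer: I*sqrt(42094) ≈ 205.17*I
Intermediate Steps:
sqrt(s + (-348 - 237)**2) = sqrt(-384319 + (-348 - 237)**2) = sqrt(-384319 + (-585)**2) = sqrt(-384319 + 342225) = sqrt(-42094) = I*sqrt(42094)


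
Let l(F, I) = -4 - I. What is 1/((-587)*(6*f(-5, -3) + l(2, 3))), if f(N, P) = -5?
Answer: 1/21719 ≈ 4.6043e-5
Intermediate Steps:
1/((-587)*(6*f(-5, -3) + l(2, 3))) = 1/((-587)*(6*(-5) + (-4 - 1*3))) = -1/(587*(-30 + (-4 - 3))) = -1/(587*(-30 - 7)) = -1/587/(-37) = -1/587*(-1/37) = 1/21719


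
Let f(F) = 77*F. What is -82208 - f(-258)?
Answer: -62342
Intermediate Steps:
-82208 - f(-258) = -82208 - 77*(-258) = -82208 - 1*(-19866) = -82208 + 19866 = -62342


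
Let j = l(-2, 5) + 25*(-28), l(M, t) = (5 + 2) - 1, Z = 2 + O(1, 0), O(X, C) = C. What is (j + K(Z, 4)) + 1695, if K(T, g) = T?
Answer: 1003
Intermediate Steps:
Z = 2 (Z = 2 + 0 = 2)
l(M, t) = 6 (l(M, t) = 7 - 1 = 6)
j = -694 (j = 6 + 25*(-28) = 6 - 700 = -694)
(j + K(Z, 4)) + 1695 = (-694 + 2) + 1695 = -692 + 1695 = 1003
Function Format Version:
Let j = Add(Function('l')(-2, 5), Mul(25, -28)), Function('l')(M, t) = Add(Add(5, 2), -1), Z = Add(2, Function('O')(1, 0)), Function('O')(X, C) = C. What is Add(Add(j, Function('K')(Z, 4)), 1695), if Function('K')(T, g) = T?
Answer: 1003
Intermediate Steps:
Z = 2 (Z = Add(2, 0) = 2)
Function('l')(M, t) = 6 (Function('l')(M, t) = Add(7, -1) = 6)
j = -694 (j = Add(6, Mul(25, -28)) = Add(6, -700) = -694)
Add(Add(j, Function('K')(Z, 4)), 1695) = Add(Add(-694, 2), 1695) = Add(-692, 1695) = 1003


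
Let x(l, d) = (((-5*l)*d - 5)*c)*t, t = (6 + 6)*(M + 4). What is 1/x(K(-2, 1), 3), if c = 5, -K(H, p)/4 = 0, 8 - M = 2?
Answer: -1/3000 ≈ -0.00033333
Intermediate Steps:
M = 6 (M = 8 - 1*2 = 8 - 2 = 6)
K(H, p) = 0 (K(H, p) = -4*0 = 0)
t = 120 (t = (6 + 6)*(6 + 4) = 12*10 = 120)
x(l, d) = -3000 - 3000*d*l (x(l, d) = (((-5*l)*d - 5)*5)*120 = ((-5*d*l - 5)*5)*120 = ((-5 - 5*d*l)*5)*120 = (-25 - 25*d*l)*120 = -3000 - 3000*d*l)
1/x(K(-2, 1), 3) = 1/(-3000 - 3000*3*0) = 1/(-3000 + 0) = 1/(-3000) = -1/3000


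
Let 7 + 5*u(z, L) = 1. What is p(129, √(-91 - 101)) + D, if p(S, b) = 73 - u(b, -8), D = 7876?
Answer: 39751/5 ≈ 7950.2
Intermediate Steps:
u(z, L) = -6/5 (u(z, L) = -7/5 + (⅕)*1 = -7/5 + ⅕ = -6/5)
p(S, b) = 371/5 (p(S, b) = 73 - 1*(-6/5) = 73 + 6/5 = 371/5)
p(129, √(-91 - 101)) + D = 371/5 + 7876 = 39751/5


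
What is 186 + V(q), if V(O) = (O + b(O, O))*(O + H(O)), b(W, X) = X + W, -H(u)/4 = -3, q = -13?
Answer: 225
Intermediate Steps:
H(u) = 12 (H(u) = -4*(-3) = 12)
b(W, X) = W + X
V(O) = 3*O*(12 + O) (V(O) = (O + (O + O))*(O + 12) = (O + 2*O)*(12 + O) = (3*O)*(12 + O) = 3*O*(12 + O))
186 + V(q) = 186 + 3*(-13)*(12 - 13) = 186 + 3*(-13)*(-1) = 186 + 39 = 225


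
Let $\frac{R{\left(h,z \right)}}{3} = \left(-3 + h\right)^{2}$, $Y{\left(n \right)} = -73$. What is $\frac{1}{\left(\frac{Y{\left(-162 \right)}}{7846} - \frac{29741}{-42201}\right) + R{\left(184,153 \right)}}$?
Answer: $\frac{331109046}{32542620635231} \approx 1.0175 \cdot 10^{-5}$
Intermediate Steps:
$R{\left(h,z \right)} = 3 \left(-3 + h\right)^{2}$
$\frac{1}{\left(\frac{Y{\left(-162 \right)}}{7846} - \frac{29741}{-42201}\right) + R{\left(184,153 \right)}} = \frac{1}{\left(- \frac{73}{7846} - \frac{29741}{-42201}\right) + 3 \left(-3 + 184\right)^{2}} = \frac{1}{\left(\left(-73\right) \frac{1}{7846} - - \frac{29741}{42201}\right) + 3 \cdot 181^{2}} = \frac{1}{\left(- \frac{73}{7846} + \frac{29741}{42201}\right) + 3 \cdot 32761} = \frac{1}{\frac{230267213}{331109046} + 98283} = \frac{1}{\frac{32542620635231}{331109046}} = \frac{331109046}{32542620635231}$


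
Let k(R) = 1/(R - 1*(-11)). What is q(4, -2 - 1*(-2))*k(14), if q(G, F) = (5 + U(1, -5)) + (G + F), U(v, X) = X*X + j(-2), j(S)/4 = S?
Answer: 26/25 ≈ 1.0400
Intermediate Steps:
j(S) = 4*S
k(R) = 1/(11 + R) (k(R) = 1/(R + 11) = 1/(11 + R))
U(v, X) = -8 + X**2 (U(v, X) = X*X + 4*(-2) = X**2 - 8 = -8 + X**2)
q(G, F) = 22 + F + G (q(G, F) = (5 + (-8 + (-5)**2)) + (G + F) = (5 + (-8 + 25)) + (F + G) = (5 + 17) + (F + G) = 22 + (F + G) = 22 + F + G)
q(4, -2 - 1*(-2))*k(14) = (22 + (-2 - 1*(-2)) + 4)/(11 + 14) = (22 + (-2 + 2) + 4)/25 = (22 + 0 + 4)*(1/25) = 26*(1/25) = 26/25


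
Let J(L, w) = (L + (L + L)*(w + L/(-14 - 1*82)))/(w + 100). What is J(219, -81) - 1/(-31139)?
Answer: -18064698905/9466256 ≈ -1908.3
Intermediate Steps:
J(L, w) = (L + 2*L*(w - L/96))/(100 + w) (J(L, w) = (L + (2*L)*(w + L/(-14 - 82)))/(100 + w) = (L + (2*L)*(w + L/(-96)))/(100 + w) = (L + (2*L)*(w + L*(-1/96)))/(100 + w) = (L + (2*L)*(w - L/96))/(100 + w) = (L + 2*L*(w - L/96))/(100 + w))
J(219, -81) - 1/(-31139) = (1/48)*219*(48 - 1*219 + 96*(-81))/(100 - 81) - 1/(-31139) = (1/48)*219*(48 - 219 - 7776)/19 - 1*(-1/31139) = (1/48)*219*(1/19)*(-7947) + 1/31139 = -580131/304 + 1/31139 = -18064698905/9466256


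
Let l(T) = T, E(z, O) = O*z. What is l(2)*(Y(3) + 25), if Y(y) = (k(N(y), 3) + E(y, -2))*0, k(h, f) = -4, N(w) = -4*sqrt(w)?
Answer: 50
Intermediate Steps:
Y(y) = 0 (Y(y) = (-4 - 2*y)*0 = 0)
l(2)*(Y(3) + 25) = 2*(0 + 25) = 2*25 = 50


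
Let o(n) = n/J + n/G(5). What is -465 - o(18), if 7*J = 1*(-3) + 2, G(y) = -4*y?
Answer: -3381/10 ≈ -338.10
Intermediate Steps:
J = -⅐ (J = (1*(-3) + 2)/7 = (-3 + 2)/7 = (⅐)*(-1) = -⅐ ≈ -0.14286)
o(n) = -141*n/20 (o(n) = n/(-⅐) + n/((-4*5)) = n*(-7) + n/(-20) = -7*n + n*(-1/20) = -7*n - n/20 = -141*n/20)
-465 - o(18) = -465 - (-141)*18/20 = -465 - 1*(-1269/10) = -465 + 1269/10 = -3381/10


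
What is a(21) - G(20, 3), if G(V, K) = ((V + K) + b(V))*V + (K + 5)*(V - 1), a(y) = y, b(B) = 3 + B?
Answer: -1051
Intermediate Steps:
G(V, K) = V*(3 + K + 2*V) + (-1 + V)*(5 + K) (G(V, K) = ((V + K) + (3 + V))*V + (K + 5)*(V - 1) = ((K + V) + (3 + V))*V + (5 + K)*(-1 + V) = (3 + K + 2*V)*V + (-1 + V)*(5 + K) = V*(3 + K + 2*V) + (-1 + V)*(5 + K))
a(21) - G(20, 3) = 21 - (-5 - 1*3 + 2*20² + 8*20 + 2*3*20) = 21 - (-5 - 3 + 2*400 + 160 + 120) = 21 - (-5 - 3 + 800 + 160 + 120) = 21 - 1*1072 = 21 - 1072 = -1051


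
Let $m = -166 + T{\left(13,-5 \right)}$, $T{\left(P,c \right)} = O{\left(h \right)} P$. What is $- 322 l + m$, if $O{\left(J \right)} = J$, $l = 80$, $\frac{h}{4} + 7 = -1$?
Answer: $-26342$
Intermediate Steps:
$h = -32$ ($h = -28 + 4 \left(-1\right) = -28 - 4 = -32$)
$T{\left(P,c \right)} = - 32 P$
$m = -582$ ($m = -166 - 416 = -582$)
$- 322 l + m = \left(-322\right) 80 - 582 = -25760 - 582 = -26342$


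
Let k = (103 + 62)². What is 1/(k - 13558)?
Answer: 1/13667 ≈ 7.3169e-5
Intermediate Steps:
k = 27225 (k = 165² = 27225)
1/(k - 13558) = 1/(27225 - 13558) = 1/13667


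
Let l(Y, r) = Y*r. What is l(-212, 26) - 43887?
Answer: -49399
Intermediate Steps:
l(-212, 26) - 43887 = -212*26 - 43887 = -5512 - 43887 = -49399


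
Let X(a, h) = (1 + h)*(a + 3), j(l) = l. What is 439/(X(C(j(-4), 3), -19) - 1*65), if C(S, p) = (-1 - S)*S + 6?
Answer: -439/11 ≈ -39.909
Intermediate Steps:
C(S, p) = 6 + S*(-1 - S) (C(S, p) = S*(-1 - S) + 6 = 6 + S*(-1 - S))
X(a, h) = (1 + h)*(3 + a)
439/(X(C(j(-4), 3), -19) - 1*65) = 439/((3 + (6 - 1*(-4) - 1*(-4)²) + 3*(-19) + (6 - 1*(-4) - 1*(-4)²)*(-19)) - 1*65) = 439/((3 + (6 + 4 - 1*16) - 57 + (6 + 4 - 1*16)*(-19)) - 65) = 439/((3 + (6 + 4 - 16) - 57 + (6 + 4 - 16)*(-19)) - 65) = 439/((3 - 6 - 57 - 6*(-19)) - 65) = 439/((3 - 6 - 57 + 114) - 65) = 439/(54 - 65) = 439/(-11) = 439*(-1/11) = -439/11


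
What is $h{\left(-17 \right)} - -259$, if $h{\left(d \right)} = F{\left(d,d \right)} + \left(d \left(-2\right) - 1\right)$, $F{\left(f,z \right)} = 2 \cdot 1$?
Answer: $294$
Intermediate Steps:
$F{\left(f,z \right)} = 2$
$h{\left(d \right)} = 1 - 2 d$ ($h{\left(d \right)} = 2 + \left(d \left(-2\right) - 1\right) = 2 - \left(1 + 2 d\right) = 1 - 2 d$)
$h{\left(-17 \right)} - -259 = \left(1 - -34\right) - -259 = \left(1 + 34\right) + 259 = 35 + 259 = 294$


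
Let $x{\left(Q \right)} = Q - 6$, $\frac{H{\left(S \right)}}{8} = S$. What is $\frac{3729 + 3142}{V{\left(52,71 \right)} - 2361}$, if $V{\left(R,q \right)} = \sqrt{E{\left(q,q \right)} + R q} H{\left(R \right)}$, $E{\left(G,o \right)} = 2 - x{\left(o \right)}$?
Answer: $\frac{16222431}{622445903} + \frac{2858336 \sqrt{3629}}{622445903} \approx 0.3027$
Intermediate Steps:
$H{\left(S \right)} = 8 S$
$x{\left(Q \right)} = -6 + Q$ ($x{\left(Q \right)} = Q - 6 = -6 + Q$)
$E{\left(G,o \right)} = 8 - o$ ($E{\left(G,o \right)} = 2 - \left(-6 + o\right) = 8 - o$)
$V{\left(R,q \right)} = 8 R \sqrt{8 - q + R q}$ ($V{\left(R,q \right)} = \sqrt{\left(8 - q\right) + R q} 8 R = \sqrt{8 - q + R q} 8 R = 8 R \sqrt{8 - q + R q}$)
$\frac{3729 + 3142}{V{\left(52,71 \right)} - 2361} = \frac{3729 + 3142}{8 \cdot 52 \sqrt{8 - 71 + 52 \cdot 71} - 2361} = \frac{6871}{8 \cdot 52 \sqrt{8 - 71 + 3692} - 2361} = \frac{6871}{8 \cdot 52 \sqrt{3629} - 2361} = \frac{6871}{416 \sqrt{3629} - 2361} = \frac{6871}{-2361 + 416 \sqrt{3629}}$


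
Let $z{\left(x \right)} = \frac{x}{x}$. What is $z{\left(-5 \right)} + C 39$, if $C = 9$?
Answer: $352$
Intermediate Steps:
$z{\left(x \right)} = 1$
$z{\left(-5 \right)} + C 39 = 1 + 9 \cdot 39 = 1 + 351 = 352$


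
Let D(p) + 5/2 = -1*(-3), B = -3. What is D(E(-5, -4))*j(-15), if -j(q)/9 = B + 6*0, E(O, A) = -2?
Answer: 27/2 ≈ 13.500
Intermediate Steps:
j(q) = 27 (j(q) = -9*(-3 + 6*0) = -9*(-3 + 0) = -9*(-3) = 27)
D(p) = ½ (D(p) = -5/2 - 1*(-3) = -5/2 + 3 = ½)
D(E(-5, -4))*j(-15) = (½)*27 = 27/2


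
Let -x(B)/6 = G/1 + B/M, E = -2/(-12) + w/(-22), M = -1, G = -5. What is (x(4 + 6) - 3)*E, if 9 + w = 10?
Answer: 116/11 ≈ 10.545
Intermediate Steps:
w = 1 (w = -9 + 10 = 1)
E = 4/33 (E = -2/(-12) + 1/(-22) = -2*(-1/12) + 1*(-1/22) = ⅙ - 1/22 = 4/33 ≈ 0.12121)
x(B) = 30 + 6*B (x(B) = -6*(-5/1 + B/(-1)) = -6*(-5*1 + B*(-1)) = -6*(-5 - B) = 30 + 6*B)
(x(4 + 6) - 3)*E = ((30 + 6*(4 + 6)) - 3)*(4/33) = ((30 + 6*10) - 3)*(4/33) = ((30 + 60) - 3)*(4/33) = (90 - 3)*(4/33) = 87*(4/33) = 116/11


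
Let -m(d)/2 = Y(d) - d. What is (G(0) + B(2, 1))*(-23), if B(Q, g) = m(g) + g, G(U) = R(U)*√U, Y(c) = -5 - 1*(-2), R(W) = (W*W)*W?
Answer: -207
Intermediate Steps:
R(W) = W³ (R(W) = W²*W = W³)
Y(c) = -3 (Y(c) = -5 + 2 = -3)
G(U) = U^(7/2) (G(U) = U³*√U = U^(7/2))
m(d) = 6 + 2*d (m(d) = -2*(-3 - d) = 6 + 2*d)
B(Q, g) = 6 + 3*g (B(Q, g) = (6 + 2*g) + g = 6 + 3*g)
(G(0) + B(2, 1))*(-23) = (0^(7/2) + (6 + 3*1))*(-23) = (0 + (6 + 3))*(-23) = (0 + 9)*(-23) = 9*(-23) = -207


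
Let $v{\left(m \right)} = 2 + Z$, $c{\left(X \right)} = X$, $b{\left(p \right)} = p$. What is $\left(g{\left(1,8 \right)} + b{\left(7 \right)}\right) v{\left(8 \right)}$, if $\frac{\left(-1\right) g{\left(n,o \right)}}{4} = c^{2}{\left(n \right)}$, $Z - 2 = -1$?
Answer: $9$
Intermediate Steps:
$Z = 1$ ($Z = 2 - 1 = 1$)
$v{\left(m \right)} = 3$ ($v{\left(m \right)} = 2 + 1 = 3$)
$g{\left(n,o \right)} = - 4 n^{2}$
$\left(g{\left(1,8 \right)} + b{\left(7 \right)}\right) v{\left(8 \right)} = \left(- 4 \cdot 1^{2} + 7\right) 3 = \left(\left(-4\right) 1 + 7\right) 3 = \left(-4 + 7\right) 3 = 3 \cdot 3 = 9$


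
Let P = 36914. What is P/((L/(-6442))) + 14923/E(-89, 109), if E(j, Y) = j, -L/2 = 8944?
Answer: 5224314077/398008 ≈ 13126.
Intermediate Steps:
L = -17888 (L = -2*8944 = -17888)
P/((L/(-6442))) + 14923/E(-89, 109) = 36914/((-17888/(-6442))) + 14923/(-89) = 36914/((-17888*(-1/6442))) + 14923*(-1/89) = 36914/(8944/3221) - 14923/89 = 36914*(3221/8944) - 14923/89 = 59449997/4472 - 14923/89 = 5224314077/398008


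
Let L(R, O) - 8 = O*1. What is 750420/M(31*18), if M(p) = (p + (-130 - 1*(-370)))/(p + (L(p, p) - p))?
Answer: 70789620/133 ≈ 5.3225e+5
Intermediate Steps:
L(R, O) = 8 + O (L(R, O) = 8 + O*1 = 8 + O)
M(p) = (240 + p)/(8 + p) (M(p) = (p + (-130 - 1*(-370)))/(p + ((8 + p) - p)) = (p + (-130 + 370))/(p + 8) = (p + 240)/(8 + p) = (240 + p)/(8 + p))
750420/M(31*18) = 750420/(((240 + 31*18)/(8 + 31*18))) = 750420/(((240 + 558)/(8 + 558))) = 750420/((798/566)) = 750420/(((1/566)*798)) = 750420/(399/283) = 750420*(283/399) = 70789620/133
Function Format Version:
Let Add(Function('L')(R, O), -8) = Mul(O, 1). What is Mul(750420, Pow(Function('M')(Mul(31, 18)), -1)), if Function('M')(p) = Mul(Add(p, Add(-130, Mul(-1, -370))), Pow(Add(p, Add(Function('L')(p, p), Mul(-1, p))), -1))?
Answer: Rational(70789620, 133) ≈ 5.3225e+5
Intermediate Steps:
Function('L')(R, O) = Add(8, O) (Function('L')(R, O) = Add(8, Mul(O, 1)) = Add(8, O))
Function('M')(p) = Mul(Pow(Add(8, p), -1), Add(240, p)) (Function('M')(p) = Mul(Add(p, Add(-130, Mul(-1, -370))), Pow(Add(p, Add(Add(8, p), Mul(-1, p))), -1)) = Mul(Add(p, Add(-130, 370)), Pow(Add(p, 8), -1)) = Mul(Add(p, 240), Pow(Add(8, p), -1)) = Mul(Add(240, p), Pow(Add(8, p), -1)) = Mul(Pow(Add(8, p), -1), Add(240, p)))
Mul(750420, Pow(Function('M')(Mul(31, 18)), -1)) = Mul(750420, Pow(Mul(Pow(Add(8, Mul(31, 18)), -1), Add(240, Mul(31, 18))), -1)) = Mul(750420, Pow(Mul(Pow(Add(8, 558), -1), Add(240, 558)), -1)) = Mul(750420, Pow(Mul(Pow(566, -1), 798), -1)) = Mul(750420, Pow(Mul(Rational(1, 566), 798), -1)) = Mul(750420, Pow(Rational(399, 283), -1)) = Mul(750420, Rational(283, 399)) = Rational(70789620, 133)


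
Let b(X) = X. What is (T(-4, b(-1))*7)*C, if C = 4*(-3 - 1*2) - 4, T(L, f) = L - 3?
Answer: 1176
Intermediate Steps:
T(L, f) = -3 + L
C = -24 (C = 4*(-3 - 2) - 4 = 4*(-5) - 4 = -20 - 4 = -24)
(T(-4, b(-1))*7)*C = ((-3 - 4)*7)*(-24) = -7*7*(-24) = -49*(-24) = 1176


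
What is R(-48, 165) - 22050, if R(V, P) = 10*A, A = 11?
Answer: -21940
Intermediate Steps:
R(V, P) = 110 (R(V, P) = 10*11 = 110)
R(-48, 165) - 22050 = 110 - 22050 = -21940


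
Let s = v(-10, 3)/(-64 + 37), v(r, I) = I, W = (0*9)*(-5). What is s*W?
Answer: 0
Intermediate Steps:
W = 0 (W = 0*(-5) = 0)
s = -1/9 (s = 3/(-64 + 37) = 3/(-27) = 3*(-1/27) = -1/9 ≈ -0.11111)
s*W = -1/9*0 = 0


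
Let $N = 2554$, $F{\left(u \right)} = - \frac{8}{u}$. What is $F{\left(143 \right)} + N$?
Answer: $\frac{365214}{143} \approx 2553.9$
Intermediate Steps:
$F{\left(143 \right)} + N = - \frac{8}{143} + 2554 = \frac{365214}{143}$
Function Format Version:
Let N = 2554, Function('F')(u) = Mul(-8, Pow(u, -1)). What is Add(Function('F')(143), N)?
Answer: Rational(365214, 143) ≈ 2553.9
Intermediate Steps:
Add(Function('F')(143), N) = Add(Mul(-8, Pow(143, -1)), 2554) = Add(Mul(-8, Rational(1, 143)), 2554) = Add(Rational(-8, 143), 2554) = Rational(365214, 143)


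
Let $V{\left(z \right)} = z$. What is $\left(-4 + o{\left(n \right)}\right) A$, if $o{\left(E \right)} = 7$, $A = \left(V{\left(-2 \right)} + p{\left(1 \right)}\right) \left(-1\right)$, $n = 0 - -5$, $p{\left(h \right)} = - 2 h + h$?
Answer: $9$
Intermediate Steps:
$p{\left(h \right)} = - h$
$n = 5$ ($n = 0 + 5 = 5$)
$A = 3$ ($A = \left(-2 - 1\right) \left(-1\right) = \left(-3\right) \left(-1\right) = 3$)
$\left(-4 + o{\left(n \right)}\right) A = \left(-4 + 7\right) 3 = 3 \cdot 3 = 9$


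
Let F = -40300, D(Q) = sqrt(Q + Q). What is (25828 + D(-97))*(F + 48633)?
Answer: 215224724 + 8333*I*sqrt(194) ≈ 2.1522e+8 + 1.1607e+5*I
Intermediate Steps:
D(Q) = sqrt(2)*sqrt(Q) (D(Q) = sqrt(2*Q) = sqrt(2)*sqrt(Q))
(25828 + D(-97))*(F + 48633) = (25828 + sqrt(2)*sqrt(-97))*(-40300 + 48633) = (25828 + sqrt(2)*(I*sqrt(97)))*8333 = (25828 + I*sqrt(194))*8333 = 215224724 + 8333*I*sqrt(194)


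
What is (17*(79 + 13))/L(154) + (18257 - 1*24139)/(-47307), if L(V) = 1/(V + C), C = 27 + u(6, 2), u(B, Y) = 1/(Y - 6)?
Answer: 13373363633/47307 ≈ 2.8269e+5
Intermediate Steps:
u(B, Y) = 1/(-6 + Y)
C = 107/4 (C = 27 + 1/(-6 + 2) = 27 + 1/(-4) = 27 - ¼ = 107/4 ≈ 26.750)
L(V) = 1/(107/4 + V) (L(V) = 1/(V + 107/4) = 1/(107/4 + V))
(17*(79 + 13))/L(154) + (18257 - 1*24139)/(-47307) = (17*(79 + 13))/((4/(107 + 4*154))) + (18257 - 1*24139)/(-47307) = (17*92)/((4/(107 + 616))) + (18257 - 24139)*(-1/47307) = 1564/((4/723)) - 5882*(-1/47307) = 1564/((4*(1/723))) + 5882/47307 = 1564/(4/723) + 5882/47307 = 1564*(723/4) + 5882/47307 = 282693 + 5882/47307 = 13373363633/47307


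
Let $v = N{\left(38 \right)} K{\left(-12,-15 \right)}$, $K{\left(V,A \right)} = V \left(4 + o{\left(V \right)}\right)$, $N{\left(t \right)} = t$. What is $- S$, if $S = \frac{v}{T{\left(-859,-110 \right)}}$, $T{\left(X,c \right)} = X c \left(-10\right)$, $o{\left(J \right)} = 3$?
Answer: $- \frac{798}{236225} \approx -0.0033781$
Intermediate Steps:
$T{\left(X,c \right)} = - 10 X c$
$K{\left(V,A \right)} = 7 V$ ($K{\left(V,A \right)} = V \left(4 + 3\right) = V 7 = 7 V$)
$v = -3192$ ($v = 38 \cdot 7 \left(-12\right) = 38 \left(-84\right) = -3192$)
$S = \frac{798}{236225}$ ($S = - \frac{3192}{\left(-10\right) \left(-859\right) \left(-110\right)} = - \frac{3192}{-944900} = \left(-3192\right) \left(- \frac{1}{944900}\right) = \frac{798}{236225} \approx 0.0033781$)
$- S = \left(-1\right) \frac{798}{236225} = - \frac{798}{236225}$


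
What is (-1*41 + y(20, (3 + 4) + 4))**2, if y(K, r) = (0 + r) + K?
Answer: 100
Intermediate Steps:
y(K, r) = K + r (y(K, r) = r + K = K + r)
(-1*41 + y(20, (3 + 4) + 4))**2 = (-1*41 + (20 + ((3 + 4) + 4)))**2 = (-41 + (20 + (7 + 4)))**2 = (-41 + (20 + 11))**2 = (-41 + 31)**2 = (-10)**2 = 100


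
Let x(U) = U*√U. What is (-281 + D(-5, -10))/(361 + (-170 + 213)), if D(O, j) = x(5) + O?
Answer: -143/202 + 5*√5/404 ≈ -0.68025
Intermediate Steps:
x(U) = U^(3/2)
D(O, j) = O + 5*√5 (D(O, j) = 5^(3/2) + O = 5*√5 + O = O + 5*√5)
(-281 + D(-5, -10))/(361 + (-170 + 213)) = (-281 + (-5 + 5*√5))/(361 + (-170 + 213)) = (-286 + 5*√5)/(361 + 43) = (-286 + 5*√5)/404 = (-286 + 5*√5)*(1/404) = -143/202 + 5*√5/404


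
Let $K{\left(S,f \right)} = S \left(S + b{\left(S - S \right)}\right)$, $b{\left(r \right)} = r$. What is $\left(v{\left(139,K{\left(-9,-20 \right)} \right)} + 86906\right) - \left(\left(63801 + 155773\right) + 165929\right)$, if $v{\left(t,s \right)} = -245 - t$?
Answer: $-298981$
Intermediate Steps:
$K{\left(S,f \right)} = S^{2}$ ($K{\left(S,f \right)} = S \left(S + \left(S - S\right)\right) = S \left(S + 0\right) = S S = S^{2}$)
$\left(v{\left(139,K{\left(-9,-20 \right)} \right)} + 86906\right) - \left(\left(63801 + 155773\right) + 165929\right) = \left(\left(-245 - 139\right) + 86906\right) - \left(\left(63801 + 155773\right) + 165929\right) = \left(\left(-245 - 139\right) + 86906\right) - \left(219574 + 165929\right) = \left(-384 + 86906\right) - 385503 = 86522 - 385503 = -298981$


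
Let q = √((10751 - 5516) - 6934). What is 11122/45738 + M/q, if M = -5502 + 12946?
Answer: 5561/22869 - 7444*I*√1699/1699 ≈ 0.24317 - 180.6*I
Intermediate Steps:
q = I*√1699 (q = √(5235 - 6934) = √(-1699) = I*√1699 ≈ 41.219*I)
M = 7444
11122/45738 + M/q = 11122/45738 + 7444/((I*√1699)) = 11122*(1/45738) + 7444*(-I*√1699/1699) = 5561/22869 - 7444*I*√1699/1699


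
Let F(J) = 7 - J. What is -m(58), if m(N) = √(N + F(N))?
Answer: -√7 ≈ -2.6458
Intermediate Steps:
m(N) = √7 (m(N) = √(N + (7 - N)) = √7)
-m(58) = -√7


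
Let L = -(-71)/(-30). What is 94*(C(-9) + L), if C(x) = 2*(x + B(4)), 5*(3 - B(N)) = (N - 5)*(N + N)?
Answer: -3149/3 ≈ -1049.7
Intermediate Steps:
B(N) = 3 - 2*N*(-5 + N)/5 (B(N) = 3 - (N - 5)*(N + N)/5 = 3 - (-5 + N)*2*N/5 = 3 - 2*N*(-5 + N)/5)
L = -71/30 (L = -(-71)*(-1)/30 = -1*71/30 = -71/30 ≈ -2.3667)
C(x) = 46/5 + 2*x (C(x) = 2*(x + (3 + 2*4 - ⅖*4²)) = 2*(x + (3 + 8 - ⅖*16)) = 2*(x + (3 + 8 - 32/5)) = 2*(x + 23/5) = 2*(23/5 + x) = 46/5 + 2*x)
94*(C(-9) + L) = 94*((46/5 + 2*(-9)) - 71/30) = 94*((46/5 - 18) - 71/30) = 94*(-44/5 - 71/30) = 94*(-67/6) = -3149/3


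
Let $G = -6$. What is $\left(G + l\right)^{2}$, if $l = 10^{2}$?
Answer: $8836$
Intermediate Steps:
$l = 100$
$\left(G + l\right)^{2} = \left(-6 + 100\right)^{2} = 94^{2} = 8836$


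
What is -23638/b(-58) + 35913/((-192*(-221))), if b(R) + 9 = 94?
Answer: -19606961/70720 ≈ -277.25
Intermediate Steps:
b(R) = 85 (b(R) = -9 + 94 = 85)
-23638/b(-58) + 35913/((-192*(-221))) = -23638/85 + 35913/((-192*(-221))) = -23638*1/85 + 35913/42432 = -23638/85 + 35913*(1/42432) = -23638/85 + 11971/14144 = -19606961/70720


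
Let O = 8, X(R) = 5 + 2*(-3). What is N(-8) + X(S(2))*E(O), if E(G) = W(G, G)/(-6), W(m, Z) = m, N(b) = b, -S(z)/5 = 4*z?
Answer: -20/3 ≈ -6.6667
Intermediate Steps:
S(z) = -20*z
X(R) = -1 (X(R) = 5 - 6 = -1)
E(G) = -G/6 (E(G) = G/(-6) = G*(-1/6) = -G/6)
N(-8) + X(S(2))*E(O) = -8 - (-1)*8/6 = -8 - 1*(-4/3) = -8 + 4/3 = -20/3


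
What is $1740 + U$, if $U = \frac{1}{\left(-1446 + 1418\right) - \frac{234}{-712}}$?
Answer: $\frac{17140384}{9851} \approx 1740.0$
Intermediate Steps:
$U = - \frac{356}{9851}$ ($U = \frac{1}{-28 - - \frac{117}{356}} = \frac{1}{-28 + \frac{117}{356}} = \frac{1}{- \frac{9851}{356}} = - \frac{356}{9851} \approx -0.036138$)
$1740 + U = 1740 - \frac{356}{9851} = \frac{17140384}{9851}$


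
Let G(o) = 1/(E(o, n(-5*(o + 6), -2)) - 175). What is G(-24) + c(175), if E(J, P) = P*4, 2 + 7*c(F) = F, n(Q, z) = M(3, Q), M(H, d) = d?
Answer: 32012/1295 ≈ 24.720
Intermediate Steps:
n(Q, z) = Q
c(F) = -2/7 + F/7
E(J, P) = 4*P
G(o) = 1/(-295 - 20*o) (G(o) = 1/(4*(-5*(o + 6)) - 175) = 1/(4*(-5*(6 + o)) - 175) = 1/(4*(-30 - 5*o) - 175) = 1/((-120 - 20*o) - 175) = 1/(-295 - 20*o))
G(-24) + c(175) = -1/(295 + 20*(-24)) + (-2/7 + (1/7)*175) = -1/(295 - 480) + (-2/7 + 25) = -1/(-185) + 173/7 = -1*(-1/185) + 173/7 = 1/185 + 173/7 = 32012/1295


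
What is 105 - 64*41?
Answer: -2519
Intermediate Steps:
105 - 64*41 = 105 - 2624 = -2519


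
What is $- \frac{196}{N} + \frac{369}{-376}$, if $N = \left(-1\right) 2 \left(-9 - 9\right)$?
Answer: $- \frac{21745}{3384} \approx -6.4258$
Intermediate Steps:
$N = 36$ ($N = \left(-2\right) \left(-18\right) = 36$)
$- \frac{196}{N} + \frac{369}{-376} = - \frac{196}{36} + \frac{369}{-376} = \left(-196\right) \frac{1}{36} + 369 \left(- \frac{1}{376}\right) = - \frac{49}{9} - \frac{369}{376} = - \frac{21745}{3384}$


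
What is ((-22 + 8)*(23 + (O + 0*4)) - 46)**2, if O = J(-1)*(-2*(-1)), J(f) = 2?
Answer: 179776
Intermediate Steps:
O = 4 (O = 2*(-2*(-1)) = 2*2 = 4)
((-22 + 8)*(23 + (O + 0*4)) - 46)**2 = ((-22 + 8)*(23 + (4 + 0*4)) - 46)**2 = (-14*(23 + (4 + 0)) - 46)**2 = (-14*(23 + 4) - 46)**2 = (-14*27 - 46)**2 = (-378 - 46)**2 = (-424)**2 = 179776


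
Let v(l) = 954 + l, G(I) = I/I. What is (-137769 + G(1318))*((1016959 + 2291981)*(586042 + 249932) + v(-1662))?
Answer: -381092161774386336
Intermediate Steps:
G(I) = 1
(-137769 + G(1318))*((1016959 + 2291981)*(586042 + 249932) + v(-1662)) = (-137769 + 1)*((1016959 + 2291981)*(586042 + 249932) + (954 - 1662)) = -137768*(3308940*835974 - 708) = -137768*(2766187807560 - 708) = -137768*2766187806852 = -381092161774386336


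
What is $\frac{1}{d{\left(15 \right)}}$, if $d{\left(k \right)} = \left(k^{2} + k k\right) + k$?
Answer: $\frac{1}{465} \approx 0.0021505$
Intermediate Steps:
$d{\left(k \right)} = k + 2 k^{2}$ ($d{\left(k \right)} = \left(k^{2} + k^{2}\right) + k = 2 k^{2} + k = k + 2 k^{2}$)
$\frac{1}{d{\left(15 \right)}} = \frac{1}{15 \left(1 + 2 \cdot 15\right)} = \frac{1}{15 \left(1 + 30\right)} = \frac{1}{15 \cdot 31} = \frac{1}{465}$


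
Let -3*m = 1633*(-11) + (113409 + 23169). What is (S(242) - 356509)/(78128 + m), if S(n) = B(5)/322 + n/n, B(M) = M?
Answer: -344386713/37277618 ≈ -9.2384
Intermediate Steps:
S(n) = 327/322 (S(n) = 5/322 + n/n = 5*(1/322) + 1 = 5/322 + 1 = 327/322)
m = -118615/3 (m = -(1633*(-11) + (113409 + 23169))/3 = -(-17963 + 136578)/3 = -⅓*118615 = -118615/3 ≈ -39538.)
(S(242) - 356509)/(78128 + m) = (327/322 - 356509)/(78128 - 118615/3) = -114795571/(322*115769/3) = -114795571/322*3/115769 = -344386713/37277618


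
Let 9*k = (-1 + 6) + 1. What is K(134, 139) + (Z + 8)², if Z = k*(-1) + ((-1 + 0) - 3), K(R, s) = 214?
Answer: 2026/9 ≈ 225.11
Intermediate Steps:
k = ⅔ (k = ((-1 + 6) + 1)/9 = (5 + 1)/9 = (⅑)*6 = ⅔ ≈ 0.66667)
Z = -14/3 (Z = (⅔)*(-1) + ((-1 + 0) - 3) = -⅔ + (-1 - 3) = -⅔ - 4 = -14/3 ≈ -4.6667)
K(134, 139) + (Z + 8)² = 214 + (-14/3 + 8)² = 214 + (10/3)² = 214 + 100/9 = 2026/9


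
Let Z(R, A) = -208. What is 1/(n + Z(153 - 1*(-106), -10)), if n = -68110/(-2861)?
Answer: -2861/526978 ≈ -0.0054291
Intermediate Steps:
n = 68110/2861 (n = -68110*(-1/2861) = 68110/2861 ≈ 23.806)
1/(n + Z(153 - 1*(-106), -10)) = 1/(68110/2861 - 208) = 1/(-526978/2861) = -2861/526978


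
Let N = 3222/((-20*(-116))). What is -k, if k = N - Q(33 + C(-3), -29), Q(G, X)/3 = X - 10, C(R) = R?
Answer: -137331/1160 ≈ -118.39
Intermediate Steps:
Q(G, X) = -30 + 3*X (Q(G, X) = 3*(X - 10) = 3*(-10 + X) = -30 + 3*X)
N = 1611/1160 (N = 3222/2320 = 3222*(1/2320) = 1611/1160 ≈ 1.3888)
k = 137331/1160 (k = 1611/1160 - (-30 + 3*(-29)) = 1611/1160 - (-30 - 87) = 1611/1160 - 1*(-117) = 1611/1160 + 117 = 137331/1160 ≈ 118.39)
-k = -1*137331/1160 = -137331/1160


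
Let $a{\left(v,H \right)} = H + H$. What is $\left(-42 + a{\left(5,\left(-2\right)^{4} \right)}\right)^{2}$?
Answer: $100$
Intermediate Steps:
$a{\left(v,H \right)} = 2 H$
$\left(-42 + a{\left(5,\left(-2\right)^{4} \right)}\right)^{2} = \left(-42 + 2 \left(-2\right)^{4}\right)^{2} = \left(-42 + 2 \cdot 16\right)^{2} = \left(-42 + 32\right)^{2} = \left(-10\right)^{2} = 100$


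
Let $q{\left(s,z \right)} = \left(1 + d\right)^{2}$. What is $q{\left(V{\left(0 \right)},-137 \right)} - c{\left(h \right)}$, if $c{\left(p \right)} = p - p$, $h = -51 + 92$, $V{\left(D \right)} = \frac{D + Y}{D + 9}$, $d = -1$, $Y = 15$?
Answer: $0$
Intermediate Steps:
$V{\left(D \right)} = \frac{15 + D}{9 + D}$ ($V{\left(D \right)} = \frac{D + 15}{D + 9} = \frac{15 + D}{9 + D}$)
$q{\left(s,z \right)} = 0$ ($q{\left(s,z \right)} = \left(1 - 1\right)^{2} = 0^{2} = 0$)
$h = 41$
$c{\left(p \right)} = 0$
$q{\left(V{\left(0 \right)},-137 \right)} - c{\left(h \right)} = 0 - 0 = 0 + 0 = 0$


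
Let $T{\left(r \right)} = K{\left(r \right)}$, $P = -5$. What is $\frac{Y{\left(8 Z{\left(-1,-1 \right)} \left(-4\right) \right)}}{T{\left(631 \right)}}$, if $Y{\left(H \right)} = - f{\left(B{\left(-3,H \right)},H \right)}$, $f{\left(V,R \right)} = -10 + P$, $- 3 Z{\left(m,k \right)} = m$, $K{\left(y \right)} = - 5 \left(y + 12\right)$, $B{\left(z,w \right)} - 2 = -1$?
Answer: $- \frac{3}{643} \approx -0.0046656$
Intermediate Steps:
$B{\left(z,w \right)} = 1$ ($B{\left(z,w \right)} = 2 - 1 = 1$)
$K{\left(y \right)} = -60 - 5 y$ ($K{\left(y \right)} = - 5 \left(12 + y\right) = -60 - 5 y$)
$Z{\left(m,k \right)} = - \frac{m}{3}$
$f{\left(V,R \right)} = -15$ ($f{\left(V,R \right)} = -10 - 5 = -15$)
$T{\left(r \right)} = -60 - 5 r$
$Y{\left(H \right)} = 15$ ($Y{\left(H \right)} = \left(-1\right) \left(-15\right) = 15$)
$\frac{Y{\left(8 Z{\left(-1,-1 \right)} \left(-4\right) \right)}}{T{\left(631 \right)}} = \frac{15}{-60 - 3155} = \frac{15}{-3215} = 15 \left(- \frac{1}{3215}\right) = - \frac{3}{643}$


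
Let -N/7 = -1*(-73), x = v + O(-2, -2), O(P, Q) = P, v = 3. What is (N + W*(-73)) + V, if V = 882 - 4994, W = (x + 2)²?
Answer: -5280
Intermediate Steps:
x = 1 (x = 3 - 2 = 1)
N = -511 (N = -(-7)*(-73) = -7*73 = -511)
W = 9 (W = (1 + 2)² = 3² = 9)
V = -4112
(N + W*(-73)) + V = (-511 + 9*(-73)) - 4112 = (-511 - 657) - 4112 = -1168 - 4112 = -5280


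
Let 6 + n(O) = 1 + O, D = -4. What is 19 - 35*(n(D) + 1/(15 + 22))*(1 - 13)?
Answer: -138737/37 ≈ -3749.6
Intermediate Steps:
n(O) = -5 + O (n(O) = -6 + (1 + O) = -5 + O)
19 - 35*(n(D) + 1/(15 + 22))*(1 - 13) = 19 - 35*((-5 - 4) + 1/(15 + 22))*(1 - 13) = 19 - 35*(-9 + 1/37)*(-12) = 19 - (-11620)*(-12)/37 = 19 - 35*3984/37 = 19 - 139440/37 = -138737/37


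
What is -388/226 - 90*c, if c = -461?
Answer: 4688176/113 ≈ 41488.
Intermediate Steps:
-388/226 - 90*c = -388/226 - 90/(1/(-461)) = -388*1/226 - 90/(-1/461) = -194/113 - 90*(-461) = -194/113 + 41490 = 4688176/113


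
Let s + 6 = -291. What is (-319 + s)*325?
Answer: -200200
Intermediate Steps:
s = -297 (s = -6 - 291 = -297)
(-319 + s)*325 = (-319 - 297)*325 = -616*325 = -200200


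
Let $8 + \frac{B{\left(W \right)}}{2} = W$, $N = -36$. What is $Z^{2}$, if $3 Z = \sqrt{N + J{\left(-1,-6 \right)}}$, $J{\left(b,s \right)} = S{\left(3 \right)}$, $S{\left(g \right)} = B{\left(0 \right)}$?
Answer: $- \frac{52}{9} \approx -5.7778$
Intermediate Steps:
$B{\left(W \right)} = -16 + 2 W$
$S{\left(g \right)} = -16$ ($S{\left(g \right)} = -16 + 2 \cdot 0 = -16 + 0 = -16$)
$J{\left(b,s \right)} = -16$
$Z = \frac{2 i \sqrt{13}}{3}$ ($Z = \frac{\sqrt{-36 - 16}}{3} = \frac{\sqrt{-52}}{3} = \frac{2 i \sqrt{13}}{3} \approx 2.4037 i$)
$Z^{2} = \left(\frac{2 i \sqrt{13}}{3}\right)^{2} = - \frac{52}{9}$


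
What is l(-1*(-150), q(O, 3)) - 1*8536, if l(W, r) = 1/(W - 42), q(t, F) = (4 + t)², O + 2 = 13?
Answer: -921887/108 ≈ -8536.0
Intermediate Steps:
O = 11 (O = -2 + 13 = 11)
l(W, r) = 1/(-42 + W)
l(-1*(-150), q(O, 3)) - 1*8536 = 1/(-42 - 1*(-150)) - 1*8536 = 1/(-42 + 150) - 8536 = 1/108 - 8536 = -921887/108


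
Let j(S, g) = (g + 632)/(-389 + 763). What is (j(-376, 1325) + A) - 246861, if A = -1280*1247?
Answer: -689287897/374 ≈ -1.8430e+6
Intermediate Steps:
A = -1596160
j(S, g) = 316/187 + g/374 (j(S, g) = (632 + g)/374 = (632 + g)*(1/374) = 316/187 + g/374)
(j(-376, 1325) + A) - 246861 = ((316/187 + (1/374)*1325) - 1596160) - 246861 = ((316/187 + 1325/374) - 1596160) - 246861 = (1957/374 - 1596160) - 246861 = -596961883/374 - 246861 = -689287897/374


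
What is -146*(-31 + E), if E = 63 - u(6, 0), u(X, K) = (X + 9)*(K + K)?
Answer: -4672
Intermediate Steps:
u(X, K) = 2*K*(9 + X) (u(X, K) = (9 + X)*(2*K) = 2*K*(9 + X))
E = 63 (E = 63 - 2*0*(9 + 6) = 63 - 2*0*15 = 63 - 1*0 = 63 + 0 = 63)
-146*(-31 + E) = -146*(-31 + 63) = -146*32 = -4672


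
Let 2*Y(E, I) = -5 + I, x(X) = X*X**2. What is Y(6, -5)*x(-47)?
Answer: 519115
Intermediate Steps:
x(X) = X**3
Y(E, I) = -5/2 + I/2 (Y(E, I) = (-5 + I)/2 = -5/2 + I/2)
Y(6, -5)*x(-47) = (-5/2 + (1/2)*(-5))*(-47)**3 = (-5/2 - 5/2)*(-103823) = -5*(-103823) = 519115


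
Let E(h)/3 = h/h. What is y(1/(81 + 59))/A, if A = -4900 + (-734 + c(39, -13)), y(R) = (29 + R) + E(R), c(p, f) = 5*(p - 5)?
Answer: -4481/764960 ≈ -0.0058578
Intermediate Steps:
E(h) = 3 (E(h) = 3*(h/h) = 3*1 = 3)
c(p, f) = -25 + 5*p (c(p, f) = 5*(-5 + p) = -25 + 5*p)
y(R) = 32 + R (y(R) = (29 + R) + 3 = 32 + R)
A = -5464 (A = -4900 + (-734 + (-25 + 5*39)) = -4900 + (-734 + (-25 + 195)) = -4900 + (-734 + 170) = -4900 - 564 = -5464)
y(1/(81 + 59))/A = (32 + 1/(81 + 59))/(-5464) = (32 + 1/140)*(-1/5464) = (4481/140)*(-1/5464) = -4481/764960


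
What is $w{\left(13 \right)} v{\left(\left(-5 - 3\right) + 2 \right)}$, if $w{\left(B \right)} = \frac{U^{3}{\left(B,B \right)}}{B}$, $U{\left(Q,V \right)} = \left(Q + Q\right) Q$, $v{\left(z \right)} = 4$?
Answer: $11881376$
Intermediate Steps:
$U{\left(Q,V \right)} = 2 Q^{2}$ ($U{\left(Q,V \right)} = 2 Q Q = 2 Q^{2}$)
$w{\left(B \right)} = 8 B^{5}$ ($w{\left(B \right)} = \frac{\left(2 B^{2}\right)^{3}}{B} = \frac{8 B^{6}}{B} = 8 B^{5}$)
$w{\left(13 \right)} v{\left(\left(-5 - 3\right) + 2 \right)} = 8 \cdot 13^{5} \cdot 4 = 8 \cdot 371293 \cdot 4 = 2970344 \cdot 4 = 11881376$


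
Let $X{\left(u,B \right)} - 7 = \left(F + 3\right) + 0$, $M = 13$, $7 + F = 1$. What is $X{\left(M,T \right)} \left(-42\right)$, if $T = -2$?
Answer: $-168$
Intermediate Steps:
$F = -6$ ($F = -7 + 1 = -6$)
$X{\left(u,B \right)} = 4$ ($X{\left(u,B \right)} = 7 + \left(\left(-6 + 3\right) + 0\right) = 7 + \left(-3 + 0\right) = 7 - 3 = 4$)
$X{\left(M,T \right)} \left(-42\right) = 4 \left(-42\right) = -168$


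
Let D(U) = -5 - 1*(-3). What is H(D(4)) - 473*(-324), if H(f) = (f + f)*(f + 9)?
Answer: 153224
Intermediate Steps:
D(U) = -2 (D(U) = -5 + 3 = -2)
H(f) = 2*f*(9 + f) (H(f) = (2*f)*(9 + f) = 2*f*(9 + f))
H(D(4)) - 473*(-324) = 2*(-2)*(9 - 2) - 473*(-324) = 2*(-2)*7 + 153252 = -28 + 153252 = 153224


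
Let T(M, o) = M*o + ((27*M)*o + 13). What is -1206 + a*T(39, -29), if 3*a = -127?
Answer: 4016567/3 ≈ 1.3389e+6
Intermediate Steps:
a = -127/3 (a = (1/3)*(-127) = -127/3 ≈ -42.333)
T(M, o) = 13 + 28*M*o (T(M, o) = M*o + (27*M*o + 13) = M*o + (13 + 27*M*o) = 13 + 28*M*o)
-1206 + a*T(39, -29) = -1206 - 127*(13 + 28*39*(-29))/3 = -1206 - 127*(13 - 31668)/3 = -1206 - 127/3*(-31655) = -1206 + 4020185/3 = 4016567/3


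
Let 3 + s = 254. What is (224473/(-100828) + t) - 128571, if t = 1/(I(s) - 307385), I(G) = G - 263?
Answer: -3985027468388445/30994224716 ≈ -1.2857e+5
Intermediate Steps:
s = 251 (s = -3 + 254 = 251)
I(G) = -263 + G
t = -1/307397 (t = 1/((-263 + 251) - 307385) = 1/(-12 - 307385) = 1/(-307397) = -1/307397 ≈ -3.2531e-6)
(224473/(-100828) + t) - 128571 = (224473/(-100828) - 1/307397) - 128571 = (224473*(-1/100828) - 1/307397) - 128571 = (-224473/100828 - 1/307397) - 128571 = -69002427609/30994224716 - 128571 = -3985027468388445/30994224716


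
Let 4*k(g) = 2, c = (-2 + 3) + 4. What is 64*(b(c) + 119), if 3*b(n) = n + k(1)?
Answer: 23200/3 ≈ 7733.3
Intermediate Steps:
c = 5 (c = 1 + 4 = 5)
k(g) = ½ (k(g) = (¼)*2 = ½)
b(n) = ⅙ + n/3 (b(n) = (n + ½)/3 = (½ + n)/3 = ⅙ + n/3)
64*(b(c) + 119) = 64*((⅙ + (⅓)*5) + 119) = 64*((⅙ + 5/3) + 119) = 64*(11/6 + 119) = 64*(725/6) = 23200/3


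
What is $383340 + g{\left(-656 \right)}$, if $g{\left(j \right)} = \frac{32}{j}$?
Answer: $\frac{15716938}{41} \approx 3.8334 \cdot 10^{5}$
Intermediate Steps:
$383340 + g{\left(-656 \right)} = 383340 + \frac{32}{-656} = 383340 + 32 \left(- \frac{1}{656}\right) = 383340 - \frac{2}{41} = \frac{15716938}{41}$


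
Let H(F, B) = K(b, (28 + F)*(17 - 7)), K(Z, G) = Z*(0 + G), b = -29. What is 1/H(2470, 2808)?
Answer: -1/724420 ≈ -1.3804e-6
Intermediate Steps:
K(Z, G) = G*Z (K(Z, G) = Z*G = G*Z)
H(F, B) = -8120 - 290*F (H(F, B) = ((28 + F)*(17 - 7))*(-29) = ((28 + F)*10)*(-29) = (280 + 10*F)*(-29) = -8120 - 290*F)
1/H(2470, 2808) = 1/(-8120 - 290*2470) = 1/(-8120 - 716300) = 1/(-724420) = -1/724420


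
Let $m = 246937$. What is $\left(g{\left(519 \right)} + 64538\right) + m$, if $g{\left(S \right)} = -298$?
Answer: $311177$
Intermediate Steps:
$\left(g{\left(519 \right)} + 64538\right) + m = \left(-298 + 64538\right) + 246937 = 64240 + 246937 = 311177$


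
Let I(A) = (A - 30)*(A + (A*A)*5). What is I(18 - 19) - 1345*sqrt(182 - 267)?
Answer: -124 - 1345*I*sqrt(85) ≈ -124.0 - 12400.0*I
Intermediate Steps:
I(A) = (-30 + A)*(A + 5*A**2) (I(A) = (-30 + A)*(A + A**2*5) = (-30 + A)*(A + 5*A**2))
I(18 - 19) - 1345*sqrt(182 - 267) = (18 - 19)*(-30 - 149*(18 - 19) + 5*(18 - 19)**2) - 1345*sqrt(182 - 267) = -(-30 - 149*(-1) + 5*(-1)**2) - 1345*I*sqrt(85) = -(-30 + 149 + 5*1) - 1345*I*sqrt(85) = -(-30 + 149 + 5) - 1345*I*sqrt(85) = -1*124 - 1345*I*sqrt(85) = -124 - 1345*I*sqrt(85)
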